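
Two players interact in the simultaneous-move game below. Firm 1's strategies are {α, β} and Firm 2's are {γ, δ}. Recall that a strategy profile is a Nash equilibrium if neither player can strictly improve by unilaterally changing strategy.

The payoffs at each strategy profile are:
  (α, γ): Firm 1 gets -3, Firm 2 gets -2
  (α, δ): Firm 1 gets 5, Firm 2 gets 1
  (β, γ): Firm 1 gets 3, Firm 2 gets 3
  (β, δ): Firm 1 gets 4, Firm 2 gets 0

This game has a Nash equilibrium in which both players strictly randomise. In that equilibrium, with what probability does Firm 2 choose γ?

1/7

Let y be the probability that Firm 2 plays γ. In a completely mixed equilibrium, Firm 1 must be indifferent between α and β.
Firm 1's expected payoff from α is −3y + 5(1−y); from β it is 3y + 4(1−y).
Setting these equal: −8y + 5 = −y + 4, so y = 1/7.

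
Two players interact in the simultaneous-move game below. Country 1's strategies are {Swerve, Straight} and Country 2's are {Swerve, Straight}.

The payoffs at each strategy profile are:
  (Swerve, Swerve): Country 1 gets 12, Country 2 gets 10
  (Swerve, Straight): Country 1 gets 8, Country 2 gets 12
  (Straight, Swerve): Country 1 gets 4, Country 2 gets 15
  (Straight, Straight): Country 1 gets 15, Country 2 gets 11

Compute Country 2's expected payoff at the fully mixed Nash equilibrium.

First find x, the probability Country 1 plays Swerve, from Country 2's indifference between Swerve and Straight: 10x + 15(1−x) = 12x + 11(1−x), giving x = 2/3.
Since Country 2 is indifferent in equilibrium, Country 2's expected payoff equals the payoff from either column against (2/3, 1/3). Using Swerve: 10(2/3) + 15(1/3) = 35/3.

35/3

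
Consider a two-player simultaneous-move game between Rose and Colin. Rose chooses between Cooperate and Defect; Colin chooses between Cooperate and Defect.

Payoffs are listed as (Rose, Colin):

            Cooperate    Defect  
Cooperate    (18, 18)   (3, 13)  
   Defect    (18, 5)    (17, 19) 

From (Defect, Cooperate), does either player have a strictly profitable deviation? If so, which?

Colin

Rose at (Defect, Cooperate) earns 18; deviating to Cooperate yields 18 — not better.
Colin earns 5; deviating to Defect yields 19 — a strict improvement.
Only Colin has a strictly profitable deviation.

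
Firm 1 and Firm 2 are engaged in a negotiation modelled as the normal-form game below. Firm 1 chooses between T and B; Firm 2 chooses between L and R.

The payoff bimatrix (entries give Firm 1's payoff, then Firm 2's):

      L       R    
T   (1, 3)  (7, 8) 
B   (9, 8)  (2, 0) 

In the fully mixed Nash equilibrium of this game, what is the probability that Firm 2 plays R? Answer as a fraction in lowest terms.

Let c be the probability that Firm 2 plays L. In a completely mixed equilibrium, Firm 1 must be indifferent between T and B.
Firm 1's expected payoff from T is c + 7(1−c); from B it is 9c + 2(1−c).
Setting these equal: −6c + 7 = 7c + 2, so c = 5/13.
Therefore Firm 2 plays R with probability 1 − 5/13 = 8/13.

8/13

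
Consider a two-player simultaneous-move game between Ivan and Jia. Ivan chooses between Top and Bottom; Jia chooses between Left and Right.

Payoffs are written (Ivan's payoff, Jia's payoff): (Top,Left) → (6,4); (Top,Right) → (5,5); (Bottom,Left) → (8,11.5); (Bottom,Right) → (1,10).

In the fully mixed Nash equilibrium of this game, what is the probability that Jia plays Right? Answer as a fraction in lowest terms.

1/3

Let q be the probability that Jia plays Left. In a completely mixed equilibrium, Ivan must be indifferent between Top and Bottom.
Ivan's expected payoff from Top is 6q + 5(1−q); from Bottom it is 8q + (1−q).
Setting these equal: q + 5 = 7q + 1, so q = 2/3.
Therefore Jia plays Right with probability 1 − 2/3 = 1/3.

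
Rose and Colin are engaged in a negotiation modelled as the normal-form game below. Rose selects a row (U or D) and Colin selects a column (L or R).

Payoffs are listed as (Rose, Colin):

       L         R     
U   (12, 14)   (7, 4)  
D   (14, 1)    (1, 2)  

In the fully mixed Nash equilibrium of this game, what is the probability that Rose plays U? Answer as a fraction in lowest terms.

1/11

Let r be the probability that Rose plays U. In a completely mixed equilibrium, Colin must be indifferent between L and R.
Colin's expected payoff from L is 14r + (1−r); from R it is 4r + 2(1−r).
Setting these equal: 13r + 1 = 2r + 2, so r = 1/11.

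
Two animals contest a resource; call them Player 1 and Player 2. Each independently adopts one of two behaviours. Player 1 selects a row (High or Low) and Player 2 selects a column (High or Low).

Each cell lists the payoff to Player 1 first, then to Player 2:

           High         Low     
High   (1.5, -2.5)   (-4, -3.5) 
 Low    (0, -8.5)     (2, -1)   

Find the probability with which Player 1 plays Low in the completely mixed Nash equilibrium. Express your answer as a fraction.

Let r be the probability that Player 1 plays High. In a completely mixed equilibrium, Player 2 must be indifferent between High and Low.
Player 2's expected payoff from High is −2.5r − 8.5(1−r); from Low it is −3.5r − (1−r).
Setting these equal: 6r − 8.5 = −2.5r − 1, so r = 15/17.
Therefore Player 1 plays Low with probability 1 − 15/17 = 2/17.

2/17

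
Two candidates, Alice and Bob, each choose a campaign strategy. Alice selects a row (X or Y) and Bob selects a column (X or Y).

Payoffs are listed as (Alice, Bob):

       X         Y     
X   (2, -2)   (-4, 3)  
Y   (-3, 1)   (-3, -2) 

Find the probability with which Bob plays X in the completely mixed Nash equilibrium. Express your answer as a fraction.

Let y be the probability that Bob plays X. In a completely mixed equilibrium, Alice must be indifferent between X and Y.
Alice's expected payoff from X is 2y − 4(1−y); from Y it is −3y − 3(1−y).
Setting these equal: 6y − 4 = -3, so y = 1/6.

1/6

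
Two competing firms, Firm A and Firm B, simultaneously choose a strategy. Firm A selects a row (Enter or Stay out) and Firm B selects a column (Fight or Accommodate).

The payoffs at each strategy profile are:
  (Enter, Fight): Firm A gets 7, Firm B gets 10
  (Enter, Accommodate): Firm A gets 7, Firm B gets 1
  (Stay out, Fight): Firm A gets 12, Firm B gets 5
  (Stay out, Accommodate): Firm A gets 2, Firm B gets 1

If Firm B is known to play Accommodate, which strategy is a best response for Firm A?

Against Accommodate, Firm A earns 7 from Enter and 2 from Stay out.
So Enter is the best response.

Enter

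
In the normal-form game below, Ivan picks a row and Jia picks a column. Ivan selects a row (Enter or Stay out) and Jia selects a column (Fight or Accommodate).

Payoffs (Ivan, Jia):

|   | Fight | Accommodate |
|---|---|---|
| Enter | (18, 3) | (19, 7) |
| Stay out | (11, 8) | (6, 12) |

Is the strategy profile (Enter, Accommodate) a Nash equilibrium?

Yes

At (Enter, Accommodate), Ivan earns 19; switching to Stay out would give 6, so Ivan has no profitable deviation.
Jia earns 7; switching to Fight would give 3, so Jia has no profitable deviation.
Neither player can gain by a unilateral deviation, so this profile is a Nash equilibrium.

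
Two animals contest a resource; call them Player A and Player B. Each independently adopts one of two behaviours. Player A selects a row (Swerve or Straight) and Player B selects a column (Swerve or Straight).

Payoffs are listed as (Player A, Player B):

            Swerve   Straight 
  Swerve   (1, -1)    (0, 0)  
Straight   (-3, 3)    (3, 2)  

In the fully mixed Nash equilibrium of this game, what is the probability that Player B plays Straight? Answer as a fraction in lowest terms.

4/7

Let c be the probability that Player B plays Swerve. In a completely mixed equilibrium, Player A must be indifferent between Swerve and Straight.
Player A's expected payoff from Swerve is c; from Straight it is −3c + 3(1−c).
Setting these equal: c = −6c + 3, so c = 3/7.
Therefore Player B plays Straight with probability 1 − 3/7 = 4/7.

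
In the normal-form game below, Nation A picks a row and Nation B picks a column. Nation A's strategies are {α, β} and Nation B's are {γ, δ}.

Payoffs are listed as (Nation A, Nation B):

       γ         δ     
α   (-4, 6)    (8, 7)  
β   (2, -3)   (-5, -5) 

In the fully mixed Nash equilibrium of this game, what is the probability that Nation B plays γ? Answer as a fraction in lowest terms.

13/19

Let q be the probability that Nation B plays γ. In a completely mixed equilibrium, Nation A must be indifferent between α and β.
Nation A's expected payoff from α is −4q + 8(1−q); from β it is 2q − 5(1−q).
Setting these equal: −12q + 8 = 7q − 5, so q = 13/19.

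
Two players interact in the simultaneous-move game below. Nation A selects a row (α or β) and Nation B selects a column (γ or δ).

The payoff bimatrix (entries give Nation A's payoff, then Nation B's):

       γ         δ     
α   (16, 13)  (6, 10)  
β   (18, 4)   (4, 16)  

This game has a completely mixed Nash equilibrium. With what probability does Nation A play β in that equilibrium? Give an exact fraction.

1/5

Let p be the probability that Nation A plays α. In a completely mixed equilibrium, Nation B must be indifferent between γ and δ.
Nation B's expected payoff from γ is 13p + 4(1−p); from δ it is 10p + 16(1−p).
Setting these equal: 9p + 4 = −6p + 16, so p = 4/5.
Therefore Nation A plays β with probability 1 − 4/5 = 1/5.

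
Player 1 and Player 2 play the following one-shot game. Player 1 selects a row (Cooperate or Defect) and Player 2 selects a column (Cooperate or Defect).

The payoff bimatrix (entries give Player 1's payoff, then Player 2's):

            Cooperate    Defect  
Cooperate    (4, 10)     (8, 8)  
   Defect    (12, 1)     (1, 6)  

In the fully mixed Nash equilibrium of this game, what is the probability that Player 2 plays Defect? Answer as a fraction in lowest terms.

8/15

Let c be the probability that Player 2 plays Cooperate. In a completely mixed equilibrium, Player 1 must be indifferent between Cooperate and Defect.
Player 1's expected payoff from Cooperate is 4c + 8(1−c); from Defect it is 12c + (1−c).
Setting these equal: −4c + 8 = 11c + 1, so c = 7/15.
Therefore Player 2 plays Defect with probability 1 − 7/15 = 8/15.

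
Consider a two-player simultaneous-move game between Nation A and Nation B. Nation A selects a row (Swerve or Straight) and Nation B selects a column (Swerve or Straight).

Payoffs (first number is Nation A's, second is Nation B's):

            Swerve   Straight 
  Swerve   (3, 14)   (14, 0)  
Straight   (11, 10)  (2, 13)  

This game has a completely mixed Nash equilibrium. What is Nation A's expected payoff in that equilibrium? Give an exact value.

First find y, the probability Nation B plays Swerve, from Nation A's indifference between Swerve and Straight: 3y + 14(1−y) = 11y + 2(1−y), giving y = 3/5.
Since Nation A is indifferent in equilibrium, Nation A's expected payoff equals the payoff from either row against (3/5, 2/5). Using Swerve: 3(3/5) + 14(2/5) = 37/5.

37/5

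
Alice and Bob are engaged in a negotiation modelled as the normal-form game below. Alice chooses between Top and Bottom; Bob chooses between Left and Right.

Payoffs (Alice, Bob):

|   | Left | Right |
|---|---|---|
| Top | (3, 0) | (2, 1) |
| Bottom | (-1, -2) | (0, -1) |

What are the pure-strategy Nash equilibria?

(Top, Right)

(Top, Left): Bob prefers Right (1 > 0) — not an equilibrium.
(Top, Right): Alice gets 2 ≥ 0 from Bottom, and Bob gets 1 ≥ 0 from Left — Nash equilibrium.
(Bottom, Left): Alice prefers Top (3 > -1); Bob prefers Right (-1 > -2) — not an equilibrium.
(Bottom, Right): Alice prefers Top (2 > 0) — not an equilibrium.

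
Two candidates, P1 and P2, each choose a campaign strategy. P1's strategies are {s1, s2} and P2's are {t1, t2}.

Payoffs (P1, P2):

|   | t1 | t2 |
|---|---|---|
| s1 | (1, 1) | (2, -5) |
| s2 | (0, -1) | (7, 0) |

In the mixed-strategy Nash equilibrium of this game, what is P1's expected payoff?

7/6

First find y, the probability P2 plays t1, from P1's indifference between s1 and s2: y + 2(1−y) = 7(1−y), giving y = 5/6.
Since P1 is indifferent in equilibrium, P1's expected payoff equals the payoff from either row against (5/6, 1/6). Using s1: (5/6) + 2(1/6) = 7/6.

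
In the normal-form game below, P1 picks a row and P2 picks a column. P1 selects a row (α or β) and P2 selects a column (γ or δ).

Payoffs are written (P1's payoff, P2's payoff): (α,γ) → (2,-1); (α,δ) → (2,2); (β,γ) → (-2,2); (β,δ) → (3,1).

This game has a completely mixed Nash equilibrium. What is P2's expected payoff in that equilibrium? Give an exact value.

5/4

First find x, the probability P1 plays α, from P2's indifference between γ and δ: −x + 2(1−x) = 2x + (1−x), giving x = 1/4.
Since P2 is indifferent in equilibrium, P2's expected payoff equals the payoff from either column against (1/4, 3/4). Using γ: −(1/4) + 2(3/4) = 5/4.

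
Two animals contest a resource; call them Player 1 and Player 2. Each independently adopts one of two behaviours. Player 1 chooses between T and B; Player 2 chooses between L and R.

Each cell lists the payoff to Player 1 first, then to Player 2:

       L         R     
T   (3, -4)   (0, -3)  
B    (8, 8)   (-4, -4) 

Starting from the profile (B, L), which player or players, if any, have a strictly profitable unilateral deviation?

Neither

Player 1 at (B, L) earns 8; deviating to T yields 3 — not better.
Player 2 earns 8; deviating to R yields -4 — not better.
Neither player can strictly improve; the profile is a Nash equilibrium.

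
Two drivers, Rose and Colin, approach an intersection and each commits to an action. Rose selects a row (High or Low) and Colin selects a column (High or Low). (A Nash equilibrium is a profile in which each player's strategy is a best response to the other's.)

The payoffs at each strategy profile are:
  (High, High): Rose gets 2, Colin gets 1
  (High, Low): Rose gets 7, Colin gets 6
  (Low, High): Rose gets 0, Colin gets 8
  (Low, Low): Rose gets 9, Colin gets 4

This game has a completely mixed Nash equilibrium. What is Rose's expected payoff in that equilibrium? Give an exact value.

First find q, the probability Colin plays High, from Rose's indifference between High and Low: 2q + 7(1−q) = 9(1−q), giving q = 1/2.
Since Rose is indifferent in equilibrium, Rose's expected payoff equals the payoff from either row against (1/2, 1/2). Using High: 2(1/2) + 7(1/2) = 9/2.

9/2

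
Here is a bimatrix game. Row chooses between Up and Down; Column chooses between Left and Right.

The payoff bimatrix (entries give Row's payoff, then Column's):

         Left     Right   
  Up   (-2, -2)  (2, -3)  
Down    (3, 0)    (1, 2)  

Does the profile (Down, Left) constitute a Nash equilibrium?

At (Down, Left), Row earns 3; switching to Up would give -2, so Row has no profitable deviation.
Column earns 0; switching to Right would give 2, so Column would deviate.
Since at least one player can profitably deviate, this is not a Nash equilibrium.

No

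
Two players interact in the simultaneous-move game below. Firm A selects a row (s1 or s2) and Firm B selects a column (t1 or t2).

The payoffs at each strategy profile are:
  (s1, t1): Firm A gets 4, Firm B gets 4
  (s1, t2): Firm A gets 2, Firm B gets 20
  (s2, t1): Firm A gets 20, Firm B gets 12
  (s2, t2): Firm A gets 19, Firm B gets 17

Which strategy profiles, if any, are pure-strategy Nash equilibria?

(s2, t2)

(s1, t1): Firm A prefers s2 (20 > 4); Firm B prefers t2 (20 > 4) — not an equilibrium.
(s1, t2): Firm A prefers s2 (19 > 2) — not an equilibrium.
(s2, t1): Firm B prefers t2 (17 > 12) — not an equilibrium.
(s2, t2): Firm A gets 19 ≥ 2 from s1, and Firm B gets 17 ≥ 12 from t1 — Nash equilibrium.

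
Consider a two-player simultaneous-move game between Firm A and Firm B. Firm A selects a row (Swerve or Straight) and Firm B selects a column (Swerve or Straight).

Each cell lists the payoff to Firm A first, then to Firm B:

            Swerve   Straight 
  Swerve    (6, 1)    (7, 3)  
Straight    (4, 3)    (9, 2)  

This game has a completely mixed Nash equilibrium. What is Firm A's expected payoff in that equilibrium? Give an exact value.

13/2

First find y, the probability Firm B plays Swerve, from Firm A's indifference between Swerve and Straight: 6y + 7(1−y) = 4y + 9(1−y), giving y = 1/2.
Since Firm A is indifferent in equilibrium, Firm A's expected payoff equals the payoff from either row against (1/2, 1/2). Using Swerve: 6(1/2) + 7(1/2) = 13/2.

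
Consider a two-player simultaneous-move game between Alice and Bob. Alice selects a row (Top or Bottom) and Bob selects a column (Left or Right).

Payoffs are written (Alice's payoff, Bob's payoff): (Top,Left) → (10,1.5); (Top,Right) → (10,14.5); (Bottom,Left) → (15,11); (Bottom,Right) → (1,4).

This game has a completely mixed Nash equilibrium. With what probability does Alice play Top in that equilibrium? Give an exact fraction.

Let x be the probability that Alice plays Top. In a completely mixed equilibrium, Bob must be indifferent between Left and Right.
Bob's expected payoff from Left is 1.5x + 11(1−x); from Right it is 14.5x + 4(1−x).
Setting these equal: −9.5x + 11 = 10.5x + 4, so x = 7/20.

7/20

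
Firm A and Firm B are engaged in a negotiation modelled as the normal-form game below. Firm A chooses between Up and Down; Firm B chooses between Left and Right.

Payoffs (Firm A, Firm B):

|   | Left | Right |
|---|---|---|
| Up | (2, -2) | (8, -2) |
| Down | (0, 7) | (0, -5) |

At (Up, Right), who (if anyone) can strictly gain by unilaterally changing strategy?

Firm A at (Up, Right) earns 8; deviating to Down yields 0 — not better.
Firm B earns -2; deviating to Left yields -2 — not better.
Neither player can strictly improve; the profile is a Nash equilibrium.

Neither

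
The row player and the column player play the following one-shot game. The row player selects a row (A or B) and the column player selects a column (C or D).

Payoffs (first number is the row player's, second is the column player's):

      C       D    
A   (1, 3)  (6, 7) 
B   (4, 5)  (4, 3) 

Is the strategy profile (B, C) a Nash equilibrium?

At (B, C), the row player earns 4; switching to A would give 1, so the row player has no profitable deviation.
The column player earns 5; switching to D would give 3, so the column player has no profitable deviation.
Neither player can gain by a unilateral deviation, so this profile is a Nash equilibrium.

Yes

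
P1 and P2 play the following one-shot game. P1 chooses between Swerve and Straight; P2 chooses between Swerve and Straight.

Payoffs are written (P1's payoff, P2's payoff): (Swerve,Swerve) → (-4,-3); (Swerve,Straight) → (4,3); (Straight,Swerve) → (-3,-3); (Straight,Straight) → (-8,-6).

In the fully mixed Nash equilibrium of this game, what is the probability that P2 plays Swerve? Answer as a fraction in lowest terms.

Let c be the probability that P2 plays Swerve. In a completely mixed equilibrium, P1 must be indifferent between Swerve and Straight.
P1's expected payoff from Swerve is −4c + 4(1−c); from Straight it is −3c − 8(1−c).
Setting these equal: −8c + 4 = 5c − 8, so c = 12/13.

12/13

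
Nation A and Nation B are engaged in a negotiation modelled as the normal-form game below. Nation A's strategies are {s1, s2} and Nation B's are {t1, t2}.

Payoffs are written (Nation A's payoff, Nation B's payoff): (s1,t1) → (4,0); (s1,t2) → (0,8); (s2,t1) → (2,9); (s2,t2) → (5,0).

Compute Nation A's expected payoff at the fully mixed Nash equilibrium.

20/7

First find q, the probability Nation B plays t1, from Nation A's indifference between s1 and s2: 4q = 2q + 5(1−q), giving q = 5/7.
Since Nation A is indifferent in equilibrium, Nation A's expected payoff equals the payoff from either row against (5/7, 2/7). Using s1: 4(5/7) = 20/7.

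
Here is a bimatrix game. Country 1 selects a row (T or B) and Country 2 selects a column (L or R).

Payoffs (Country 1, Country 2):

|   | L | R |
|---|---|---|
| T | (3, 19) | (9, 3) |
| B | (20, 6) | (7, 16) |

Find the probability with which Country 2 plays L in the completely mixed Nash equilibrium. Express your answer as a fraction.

Let q be the probability that Country 2 plays L. In a completely mixed equilibrium, Country 1 must be indifferent between T and B.
Country 1's expected payoff from T is 3q + 9(1−q); from B it is 20q + 7(1−q).
Setting these equal: −6q + 9 = 13q + 7, so q = 2/19.

2/19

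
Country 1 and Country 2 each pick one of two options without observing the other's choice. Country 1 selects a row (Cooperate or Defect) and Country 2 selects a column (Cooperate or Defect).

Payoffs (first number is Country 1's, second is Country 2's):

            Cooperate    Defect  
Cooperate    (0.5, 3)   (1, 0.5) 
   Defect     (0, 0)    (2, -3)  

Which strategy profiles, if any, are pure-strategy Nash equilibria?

(Cooperate, Cooperate)

(Cooperate, Cooperate): Country 1 gets 0.5 ≥ 0 from Defect, and Country 2 gets 3 ≥ 0.5 from Defect — Nash equilibrium.
(Cooperate, Defect): Country 1 prefers Defect (2 > 1); Country 2 prefers Cooperate (3 > 0.5) — not an equilibrium.
(Defect, Cooperate): Country 1 prefers Cooperate (0.5 > 0) — not an equilibrium.
(Defect, Defect): Country 2 prefers Cooperate (0 > -3) — not an equilibrium.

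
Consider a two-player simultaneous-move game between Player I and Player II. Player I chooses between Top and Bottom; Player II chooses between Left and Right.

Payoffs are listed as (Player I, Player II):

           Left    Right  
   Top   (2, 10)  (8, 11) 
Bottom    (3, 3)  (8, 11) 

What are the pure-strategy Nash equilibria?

(Top, Left): Player I prefers Bottom (3 > 2); Player II prefers Right (11 > 10) — not an equilibrium.
(Top, Right): Player I gets 8 ≥ 8 from Bottom, and Player II gets 11 ≥ 10 from Left — Nash equilibrium.
(Bottom, Left): Player II prefers Right (11 > 3) — not an equilibrium.
(Bottom, Right): Player I gets 8 ≥ 8 from Top, and Player II gets 11 ≥ 3 from Left — Nash equilibrium.

(Top, Right) and (Bottom, Right)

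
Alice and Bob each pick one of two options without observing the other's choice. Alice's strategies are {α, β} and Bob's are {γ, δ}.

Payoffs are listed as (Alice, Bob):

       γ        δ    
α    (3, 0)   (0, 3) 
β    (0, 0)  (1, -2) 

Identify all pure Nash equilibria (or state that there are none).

(α, γ): Bob prefers δ (3 > 0) — not an equilibrium.
(α, δ): Alice prefers β (1 > 0) — not an equilibrium.
(β, γ): Alice prefers α (3 > 0) — not an equilibrium.
(β, δ): Bob prefers γ (0 > -2) — not an equilibrium.

none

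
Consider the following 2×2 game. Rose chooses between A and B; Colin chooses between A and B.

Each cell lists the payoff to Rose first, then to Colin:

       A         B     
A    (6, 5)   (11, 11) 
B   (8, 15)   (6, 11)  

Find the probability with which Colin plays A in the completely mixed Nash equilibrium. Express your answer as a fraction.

Let q be the probability that Colin plays A. In a completely mixed equilibrium, Rose must be indifferent between A and B.
Rose's expected payoff from A is 6q + 11(1−q); from B it is 8q + 6(1−q).
Setting these equal: −5q + 11 = 2q + 6, so q = 5/7.

5/7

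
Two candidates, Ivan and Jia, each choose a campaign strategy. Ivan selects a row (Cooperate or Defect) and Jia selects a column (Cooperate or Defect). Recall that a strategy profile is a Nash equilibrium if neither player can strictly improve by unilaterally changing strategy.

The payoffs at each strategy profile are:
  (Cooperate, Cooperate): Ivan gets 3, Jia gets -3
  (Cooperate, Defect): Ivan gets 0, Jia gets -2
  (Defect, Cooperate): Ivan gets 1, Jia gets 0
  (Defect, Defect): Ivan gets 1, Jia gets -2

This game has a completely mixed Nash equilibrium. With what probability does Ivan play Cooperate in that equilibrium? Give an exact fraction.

2/3

Let r be the probability that Ivan plays Cooperate. In a completely mixed equilibrium, Jia must be indifferent between Cooperate and Defect.
Jia's expected payoff from Cooperate is −3r; from Defect it is −2r − 2(1−r).
Setting these equal: −3r = -2, so r = 2/3.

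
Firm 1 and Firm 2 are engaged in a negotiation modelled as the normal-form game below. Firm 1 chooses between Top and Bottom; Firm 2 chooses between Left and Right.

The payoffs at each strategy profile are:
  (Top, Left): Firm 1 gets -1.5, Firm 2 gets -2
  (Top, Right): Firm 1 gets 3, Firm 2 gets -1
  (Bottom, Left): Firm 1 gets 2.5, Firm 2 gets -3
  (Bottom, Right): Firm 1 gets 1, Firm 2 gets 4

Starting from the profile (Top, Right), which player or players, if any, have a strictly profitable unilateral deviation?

Neither

Firm 1 at (Top, Right) earns 3; deviating to Bottom yields 1 — not better.
Firm 2 earns -1; deviating to Left yields -2 — not better.
Neither player can strictly improve; the profile is a Nash equilibrium.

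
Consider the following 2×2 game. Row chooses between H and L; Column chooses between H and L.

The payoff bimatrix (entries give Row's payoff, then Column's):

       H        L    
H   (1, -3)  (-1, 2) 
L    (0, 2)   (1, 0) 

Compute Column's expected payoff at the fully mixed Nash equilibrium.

4/7

First find p, the probability Row plays H, from Column's indifference between H and L: −3p + 2(1−p) = 2p, giving p = 2/7.
Since Column is indifferent in equilibrium, Column's expected payoff equals the payoff from either column against (2/7, 5/7). Using H: −3(2/7) + 2(5/7) = 4/7.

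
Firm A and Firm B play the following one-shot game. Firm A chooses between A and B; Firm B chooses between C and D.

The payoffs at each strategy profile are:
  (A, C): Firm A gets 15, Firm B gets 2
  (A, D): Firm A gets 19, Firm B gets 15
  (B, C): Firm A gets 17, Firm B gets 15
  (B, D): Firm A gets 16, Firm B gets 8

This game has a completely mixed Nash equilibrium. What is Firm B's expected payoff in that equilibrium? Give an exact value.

209/20

First find p, the probability Firm A plays A, from Firm B's indifference between C and D: 2p + 15(1−p) = 15p + 8(1−p), giving p = 7/20.
Since Firm B is indifferent in equilibrium, Firm B's expected payoff equals the payoff from either column against (7/20, 13/20). Using C: 2(7/20) + 15(13/20) = 209/20.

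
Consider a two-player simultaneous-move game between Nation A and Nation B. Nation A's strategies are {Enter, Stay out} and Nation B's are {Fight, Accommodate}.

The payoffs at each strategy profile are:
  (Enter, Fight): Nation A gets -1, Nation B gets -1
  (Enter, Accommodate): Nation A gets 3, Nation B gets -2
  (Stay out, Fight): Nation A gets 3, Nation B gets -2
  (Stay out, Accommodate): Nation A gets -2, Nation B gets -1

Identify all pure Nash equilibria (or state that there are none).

(Enter, Fight): Nation A prefers Stay out (3 > -1) — not an equilibrium.
(Enter, Accommodate): Nation B prefers Fight (-1 > -2) — not an equilibrium.
(Stay out, Fight): Nation B prefers Accommodate (-1 > -2) — not an equilibrium.
(Stay out, Accommodate): Nation A prefers Enter (3 > -2) — not an equilibrium.

none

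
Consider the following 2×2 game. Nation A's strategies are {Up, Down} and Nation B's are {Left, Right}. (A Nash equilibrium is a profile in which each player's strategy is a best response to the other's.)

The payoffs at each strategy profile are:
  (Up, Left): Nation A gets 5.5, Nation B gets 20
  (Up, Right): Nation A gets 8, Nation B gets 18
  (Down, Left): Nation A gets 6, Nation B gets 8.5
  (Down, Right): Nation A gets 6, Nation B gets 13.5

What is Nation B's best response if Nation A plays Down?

Right

Against Down, Nation B earns 8.5 from Left and 13.5 from Right.
So Right is the best response.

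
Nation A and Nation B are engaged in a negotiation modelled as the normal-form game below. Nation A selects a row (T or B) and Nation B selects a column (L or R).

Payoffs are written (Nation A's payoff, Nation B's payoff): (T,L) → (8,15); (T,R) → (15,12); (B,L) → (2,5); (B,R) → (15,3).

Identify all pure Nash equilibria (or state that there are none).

(T, L): Nation A gets 8 ≥ 2 from B, and Nation B gets 15 ≥ 12 from R — Nash equilibrium.
(T, R): Nation B prefers L (15 > 12) — not an equilibrium.
(B, L): Nation A prefers T (8 > 2) — not an equilibrium.
(B, R): Nation B prefers L (5 > 3) — not an equilibrium.

(T, L)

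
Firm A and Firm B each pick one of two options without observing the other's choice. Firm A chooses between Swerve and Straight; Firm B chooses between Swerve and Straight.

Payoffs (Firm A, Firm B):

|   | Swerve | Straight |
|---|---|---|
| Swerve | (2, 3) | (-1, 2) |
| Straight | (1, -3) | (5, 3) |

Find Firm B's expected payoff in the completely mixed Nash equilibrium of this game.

15/7

First find p, the probability Firm A plays Swerve, from Firm B's indifference between Swerve and Straight: 3p − 3(1−p) = 2p + 3(1−p), giving p = 6/7.
Since Firm B is indifferent in equilibrium, Firm B's expected payoff equals the payoff from either column against (6/7, 1/7). Using Swerve: 3(6/7) − 3(1/7) = 15/7.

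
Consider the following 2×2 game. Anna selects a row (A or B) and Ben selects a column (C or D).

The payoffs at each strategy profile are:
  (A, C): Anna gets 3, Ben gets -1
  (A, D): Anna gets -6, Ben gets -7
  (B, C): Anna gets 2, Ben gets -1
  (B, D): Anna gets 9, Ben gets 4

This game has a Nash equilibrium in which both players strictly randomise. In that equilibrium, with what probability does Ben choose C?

Let c be the probability that Ben plays C. In a completely mixed equilibrium, Anna must be indifferent between A and B.
Anna's expected payoff from A is 3c − 6(1−c); from B it is 2c + 9(1−c).
Setting these equal: 9c − 6 = −7c + 9, so c = 15/16.

15/16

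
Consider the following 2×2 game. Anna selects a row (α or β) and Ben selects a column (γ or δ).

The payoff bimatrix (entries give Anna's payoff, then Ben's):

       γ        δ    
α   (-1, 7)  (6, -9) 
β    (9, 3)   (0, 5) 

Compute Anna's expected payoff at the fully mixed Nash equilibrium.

27/8

First find q, the probability Ben plays γ, from Anna's indifference between α and β: −q + 6(1−q) = 9q, giving q = 3/8.
Since Anna is indifferent in equilibrium, Anna's expected payoff equals the payoff from either row against (3/8, 5/8). Using α: −(3/8) + 6(5/8) = 27/8.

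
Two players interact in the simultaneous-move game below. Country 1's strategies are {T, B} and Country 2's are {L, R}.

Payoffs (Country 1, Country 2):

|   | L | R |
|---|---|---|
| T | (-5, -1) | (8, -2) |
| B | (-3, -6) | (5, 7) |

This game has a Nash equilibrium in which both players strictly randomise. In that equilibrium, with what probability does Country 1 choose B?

1/14

Let r be the probability that Country 1 plays T. In a completely mixed equilibrium, Country 2 must be indifferent between L and R.
Country 2's expected payoff from L is −r − 6(1−r); from R it is −2r + 7(1−r).
Setting these equal: 5r − 6 = −9r + 7, so r = 13/14.
Therefore Country 1 plays B with probability 1 − 13/14 = 1/14.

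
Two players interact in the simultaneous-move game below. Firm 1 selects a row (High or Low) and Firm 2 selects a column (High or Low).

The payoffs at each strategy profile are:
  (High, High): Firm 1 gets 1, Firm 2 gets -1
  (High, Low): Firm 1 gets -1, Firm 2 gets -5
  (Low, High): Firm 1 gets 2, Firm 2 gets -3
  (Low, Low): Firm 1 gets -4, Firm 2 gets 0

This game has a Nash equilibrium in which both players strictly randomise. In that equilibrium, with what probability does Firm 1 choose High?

3/7

Let r be the probability that Firm 1 plays High. In a completely mixed equilibrium, Firm 2 must be indifferent between High and Low.
Firm 2's expected payoff from High is −r − 3(1−r); from Low it is −5r.
Setting these equal: 2r − 3 = −5r, so r = 3/7.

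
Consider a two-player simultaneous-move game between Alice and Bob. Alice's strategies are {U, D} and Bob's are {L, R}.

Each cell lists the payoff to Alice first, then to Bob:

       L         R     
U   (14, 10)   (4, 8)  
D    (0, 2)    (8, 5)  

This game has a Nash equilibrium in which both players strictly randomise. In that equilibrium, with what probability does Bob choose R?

7/9

Let q be the probability that Bob plays L. In a completely mixed equilibrium, Alice must be indifferent between U and D.
Alice's expected payoff from U is 14q + 4(1−q); from D it is 8(1−q).
Setting these equal: 10q + 4 = −8q + 8, so q = 2/9.
Therefore Bob plays R with probability 1 − 2/9 = 7/9.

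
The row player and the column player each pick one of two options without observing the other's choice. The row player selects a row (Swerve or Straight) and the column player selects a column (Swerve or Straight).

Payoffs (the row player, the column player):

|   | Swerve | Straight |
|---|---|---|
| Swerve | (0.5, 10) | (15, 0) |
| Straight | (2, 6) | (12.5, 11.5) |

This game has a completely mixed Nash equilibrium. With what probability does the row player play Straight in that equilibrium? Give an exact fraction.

20/31

Let r be the probability that the row player plays Swerve. In a completely mixed equilibrium, the column player must be indifferent between Swerve and Straight.
The column player's expected payoff from Swerve is 10r + 6(1−r); from Straight it is 11.5(1−r).
Setting these equal: 4r + 6 = −11.5r + 11.5, so r = 11/31.
Therefore the row player plays Straight with probability 1 − 11/31 = 20/31.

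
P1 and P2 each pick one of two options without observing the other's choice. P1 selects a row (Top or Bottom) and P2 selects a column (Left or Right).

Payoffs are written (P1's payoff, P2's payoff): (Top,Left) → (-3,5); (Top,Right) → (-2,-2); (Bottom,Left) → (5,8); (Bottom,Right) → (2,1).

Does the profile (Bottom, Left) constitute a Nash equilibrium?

Yes

At (Bottom, Left), P1 earns 5; switching to Top would give -3, so P1 has no profitable deviation.
P2 earns 8; switching to Right would give 1, so P2 has no profitable deviation.
Neither player can gain by a unilateral deviation, so this profile is a Nash equilibrium.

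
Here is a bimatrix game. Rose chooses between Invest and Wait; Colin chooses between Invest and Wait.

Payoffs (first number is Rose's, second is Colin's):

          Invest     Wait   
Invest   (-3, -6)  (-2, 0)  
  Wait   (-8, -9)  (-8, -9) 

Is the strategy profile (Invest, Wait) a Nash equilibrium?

Yes

At (Invest, Wait), Rose earns -2; switching to Wait would give -8, so Rose has no profitable deviation.
Colin earns 0; switching to Invest would give -6, so Colin has no profitable deviation.
Neither player can gain by a unilateral deviation, so this profile is a Nash equilibrium.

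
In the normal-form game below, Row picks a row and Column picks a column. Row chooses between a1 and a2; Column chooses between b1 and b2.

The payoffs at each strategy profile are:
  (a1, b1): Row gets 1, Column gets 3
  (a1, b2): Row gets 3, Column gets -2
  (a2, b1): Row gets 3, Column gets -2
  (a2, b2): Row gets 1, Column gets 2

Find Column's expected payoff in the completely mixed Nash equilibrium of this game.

2/9

First find x, the probability Row plays a1, from Column's indifference between b1 and b2: 3x − 2(1−x) = −2x + 2(1−x), giving x = 4/9.
Since Column is indifferent in equilibrium, Column's expected payoff equals the payoff from either column against (4/9, 5/9). Using b1: 3(4/9) − 2(5/9) = 2/9.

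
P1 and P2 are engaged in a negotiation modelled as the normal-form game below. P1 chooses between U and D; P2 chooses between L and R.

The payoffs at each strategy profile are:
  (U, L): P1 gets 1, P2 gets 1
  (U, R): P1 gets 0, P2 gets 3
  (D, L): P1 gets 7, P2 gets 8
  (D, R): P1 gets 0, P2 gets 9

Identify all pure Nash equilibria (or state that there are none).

(U, L): P1 prefers D (7 > 1); P2 prefers R (3 > 1) — not an equilibrium.
(U, R): P1 gets 0 ≥ 0 from D, and P2 gets 3 ≥ 1 from L — Nash equilibrium.
(D, L): P2 prefers R (9 > 8) — not an equilibrium.
(D, R): P1 gets 0 ≥ 0 from U, and P2 gets 9 ≥ 8 from L — Nash equilibrium.

(U, R) and (D, R)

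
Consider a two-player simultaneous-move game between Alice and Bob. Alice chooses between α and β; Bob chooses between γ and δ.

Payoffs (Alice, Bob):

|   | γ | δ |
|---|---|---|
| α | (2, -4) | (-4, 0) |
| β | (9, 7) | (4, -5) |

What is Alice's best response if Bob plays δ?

Against δ, Alice earns -4 from α and 4 from β.
So β is the best response.

β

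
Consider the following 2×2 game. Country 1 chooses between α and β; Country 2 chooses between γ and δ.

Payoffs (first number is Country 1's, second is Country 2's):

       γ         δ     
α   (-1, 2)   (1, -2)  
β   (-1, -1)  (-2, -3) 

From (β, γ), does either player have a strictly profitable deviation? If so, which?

Neither

Country 1 at (β, γ) earns -1; deviating to α yields -1 — not better.
Country 2 earns -1; deviating to δ yields -3 — not better.
Neither player can strictly improve; the profile is a Nash equilibrium.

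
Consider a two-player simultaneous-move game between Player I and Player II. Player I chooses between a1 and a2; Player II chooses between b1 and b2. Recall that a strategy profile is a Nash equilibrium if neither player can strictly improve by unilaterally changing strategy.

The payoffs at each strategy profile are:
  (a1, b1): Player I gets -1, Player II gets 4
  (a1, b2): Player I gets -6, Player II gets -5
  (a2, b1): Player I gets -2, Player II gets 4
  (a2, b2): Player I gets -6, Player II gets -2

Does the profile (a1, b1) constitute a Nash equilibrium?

Yes

At (a1, b1), Player I earns -1; switching to a2 would give -2, so Player I has no profitable deviation.
Player II earns 4; switching to b2 would give -5, so Player II has no profitable deviation.
Neither player can gain by a unilateral deviation, so this profile is a Nash equilibrium.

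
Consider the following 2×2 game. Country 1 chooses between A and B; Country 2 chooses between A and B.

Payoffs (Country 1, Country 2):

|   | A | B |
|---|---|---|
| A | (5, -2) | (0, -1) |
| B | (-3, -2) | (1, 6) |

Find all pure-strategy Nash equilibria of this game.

(B, B)

(A, A): Country 2 prefers B (-1 > -2) — not an equilibrium.
(A, B): Country 1 prefers B (1 > 0) — not an equilibrium.
(B, A): Country 1 prefers A (5 > -3); Country 2 prefers B (6 > -2) — not an equilibrium.
(B, B): Country 1 gets 1 ≥ 0 from A, and Country 2 gets 6 ≥ -2 from A — Nash equilibrium.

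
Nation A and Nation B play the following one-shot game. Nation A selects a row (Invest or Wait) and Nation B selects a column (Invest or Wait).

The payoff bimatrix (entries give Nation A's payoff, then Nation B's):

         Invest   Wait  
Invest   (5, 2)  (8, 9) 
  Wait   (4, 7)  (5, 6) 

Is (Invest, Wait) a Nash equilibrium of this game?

Yes

At (Invest, Wait), Nation A earns 8; switching to Wait would give 5, so Nation A has no profitable deviation.
Nation B earns 9; switching to Invest would give 2, so Nation B has no profitable deviation.
Neither player can gain by a unilateral deviation, so this profile is a Nash equilibrium.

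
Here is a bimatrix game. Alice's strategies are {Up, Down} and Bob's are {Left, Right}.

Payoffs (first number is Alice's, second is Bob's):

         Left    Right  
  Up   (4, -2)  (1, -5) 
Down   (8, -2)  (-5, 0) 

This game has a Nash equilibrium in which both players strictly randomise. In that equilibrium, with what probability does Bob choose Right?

2/5

Let c be the probability that Bob plays Left. In a completely mixed equilibrium, Alice must be indifferent between Up and Down.
Alice's expected payoff from Up is 4c + (1−c); from Down it is 8c − 5(1−c).
Setting these equal: 3c + 1 = 13c − 5, so c = 3/5.
Therefore Bob plays Right with probability 1 − 3/5 = 2/5.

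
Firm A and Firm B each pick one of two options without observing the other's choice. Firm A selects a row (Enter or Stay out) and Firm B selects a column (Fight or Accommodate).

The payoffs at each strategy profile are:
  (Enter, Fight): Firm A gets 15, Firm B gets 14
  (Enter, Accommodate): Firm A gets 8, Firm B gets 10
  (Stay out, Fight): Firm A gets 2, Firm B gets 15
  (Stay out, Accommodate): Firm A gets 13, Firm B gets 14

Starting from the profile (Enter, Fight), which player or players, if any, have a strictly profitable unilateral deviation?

Neither

Firm A at (Enter, Fight) earns 15; deviating to Stay out yields 2 — not better.
Firm B earns 14; deviating to Accommodate yields 10 — not better.
Neither player can strictly improve; the profile is a Nash equilibrium.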